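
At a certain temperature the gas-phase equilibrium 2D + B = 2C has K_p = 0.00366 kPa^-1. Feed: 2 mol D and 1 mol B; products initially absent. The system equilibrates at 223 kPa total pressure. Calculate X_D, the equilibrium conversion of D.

X = 0.314

Basis: 2 mol D initially; let X = conversion of D. Extent ξ = X.
Moles: n_D = 2 − 2X; n_B = 1 − X; n_C = 2X.
Total moles n_T = 3 − X.
Mole fractions y_i = n_i/n_T; K_p = p_C^2 / (p_D^2 p_B) with p_i = y_i·P.
This yields a degree-3 equation in X; solving on (0,1), X = 0.314.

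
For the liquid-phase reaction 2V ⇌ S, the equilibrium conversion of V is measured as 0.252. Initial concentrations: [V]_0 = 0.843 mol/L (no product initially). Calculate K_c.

Let X = conversion of V.
Concentrations: [V] = 0.843 − 0.843X; [S] = 0.421X.
At X = 0.252: [V] = 0.631, [S] = 0.106.
K_c = [S] / ([V]^2) = 0.267 L/mol.

K_c = 0.267 L/mol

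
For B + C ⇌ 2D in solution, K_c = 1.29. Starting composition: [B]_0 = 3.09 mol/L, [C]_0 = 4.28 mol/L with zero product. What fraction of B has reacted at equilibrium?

Let X = conversion of B; extent ξ = 3.09·X mol/L.
Concentrations: [B] = 3.09 − 3.09X; [C] = 4.28 − 3.09X; [D] = 6.18X.
K_c = [D]^2 / ([B] [C]).
Setting equal to 1.29 and solving for X on (0,1) gives X = 0.423.

X = 0.423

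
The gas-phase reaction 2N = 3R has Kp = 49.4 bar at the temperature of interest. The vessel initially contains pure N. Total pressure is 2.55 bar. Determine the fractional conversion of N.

Take 1 mol N as basis and let X be its fractional conversion, so ξ = 0.5X.
At extent ξ: n_N = 1 − X; n_R = 1.5X.
Summing: n_T = 1 + 0.5X.
With p_i = (n_i/n_T)P, Kp = p_R^3 / (p_N^2).
Equating to 49.4 bar and solving on 0 < X < 1: X = 0.763.

X = 0.763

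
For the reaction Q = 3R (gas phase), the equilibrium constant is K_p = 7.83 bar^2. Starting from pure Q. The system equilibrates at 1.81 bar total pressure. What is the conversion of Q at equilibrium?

Let X = conversion of Q (basis 1 mol Q); extent of reaction ξ = X.
Mole table: n_Q = 1 − X; n_R = 3X.
Summing: n_T = 1 + 2X.
Mole fractions y_i = n_i/n_T; K_p = p_R^3 / (p_Q) with p_i = y_i·P.
Setting this equal to 7.83 bar^2 and taking the physical root (0 < X < 1) gives X = 0.559.

X = 0.559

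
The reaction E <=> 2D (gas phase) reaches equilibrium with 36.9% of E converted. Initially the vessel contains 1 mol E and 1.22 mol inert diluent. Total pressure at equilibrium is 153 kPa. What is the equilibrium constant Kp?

Kp = 51 kPa

Basis: 1 mol E initially; let X = conversion of E. Extent ξ = X.
At extent ξ: n_E = 1 − X; n_D = 2X; n_I = 1.22 (inert).
Total moles n_T = 2.22 + X.
At X = 0.369: n_E = 0.631, n_D = 0.738, n_T = 2.59.
p_i = (n_i/n_T)·P. Kp = p_D^2 / (p_E) = 51 kPa.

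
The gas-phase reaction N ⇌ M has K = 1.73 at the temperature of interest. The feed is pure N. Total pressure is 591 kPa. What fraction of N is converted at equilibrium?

Take 1 mol N as basis and let X be its fractional conversion, so ξ = X.
At extent ξ: n_N = 1 − X; n_M = X.
Since Δν = 0, n_T = 1 throughout.
With p_i = (n_i/n_T)P, K = p_M / (p_N).
Setting this equal to 1.73 and taking the physical root (0 < X < 1) gives X = 0.634.

X = 0.634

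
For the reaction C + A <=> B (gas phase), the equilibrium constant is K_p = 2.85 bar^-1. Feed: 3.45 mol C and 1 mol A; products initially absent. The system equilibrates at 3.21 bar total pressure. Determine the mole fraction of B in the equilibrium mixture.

Take 1 mol A as basis and let X be its fractional conversion, so ξ = X.
At extent ξ: n_C = 3.45 − X; n_A = 1 − X; n_B = X.
Total moles n_T = 4.45 − X.
y_i = n_i/n_T, p_i = y_i·P. K_p = p_B / (p_C p_A).
Setting this equal to 2.85 bar^-1 and taking the physical root (0 < X < 1) gives X = 0.868.
Then n_B = 0.868, n_T = 3.58, so y_B = 0.242.

y_B = 0.242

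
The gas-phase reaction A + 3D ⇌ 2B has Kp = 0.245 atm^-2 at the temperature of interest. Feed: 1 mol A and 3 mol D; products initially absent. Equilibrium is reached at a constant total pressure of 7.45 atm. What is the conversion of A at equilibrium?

X = 0.584

Let X = conversion of A (basis 1 mol A); extent of reaction ξ = X.
At extent ξ: n_A = 1 − X; n_D = 3 − 3X; n_B = 2X.
n_T = Σnᵢ = 4 − 2X.
Mole fractions y_i = n_i/n_T; Kp = p_B^2 / (p_A p_D^3) with p_i = y_i·P.
Equating to 0.245 atm^-2 and solving on 0 < X < 1: X = 0.584.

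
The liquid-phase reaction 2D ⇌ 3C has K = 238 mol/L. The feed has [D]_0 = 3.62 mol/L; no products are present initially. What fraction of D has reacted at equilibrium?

X = 0.829

Let X = conversion of D; extent ξ = 3.62X/2 mol/L.
Concentrations: [D] = 3.62 − 3.62X; [C] = 5.43X.
K = [C]^3 / ([D]^2).
This equals 238 at X = 0.829 (the root in 0 < X < 1).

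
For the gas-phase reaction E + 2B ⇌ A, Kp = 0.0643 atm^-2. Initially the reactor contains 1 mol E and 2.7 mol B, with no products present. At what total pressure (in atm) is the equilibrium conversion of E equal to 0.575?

Basis: 1 mol E initially; let X = conversion of E. Extent ξ = X.
Mole table: n_E = 1 − X; n_B = 2.7 − 2X; n_A = X.
Summing: n_T = 3.7 − 2X.
Kp = p_A / (p_E p_B^2) with p_i = (n_i/n_T)·P.
At X = 0.575: the mole-fraction product g(X) = Π y_i^ν_i = 3.662. Since Kp = g(X)·P^{-2}, P = (g/Kp)^(1/2) = (3.662/0.0643)^(1/2) = 7.55 atm.

P = 7.55 atm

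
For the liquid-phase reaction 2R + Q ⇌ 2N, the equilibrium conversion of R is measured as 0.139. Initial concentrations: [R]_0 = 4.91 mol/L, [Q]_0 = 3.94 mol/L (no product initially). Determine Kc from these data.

Kc = 0.00724 L/mol

Let X = conversion of R.
Concentrations: [R] = 4.91 − 4.91X; [Q] = 3.94 − 2.46X; [N] = 4.91X.
At X = 0.139: [R] = 4.23, [Q] = 3.6, [N] = 0.682.
Kc = [N]^2 / ([R]^2 [Q]) = 0.00724 L/mol.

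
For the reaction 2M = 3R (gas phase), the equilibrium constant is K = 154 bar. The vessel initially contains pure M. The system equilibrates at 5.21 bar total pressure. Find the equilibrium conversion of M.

Basis: 1 mol M initially; let X = conversion of M. Extent ξ = 0.5X.
Moles: n_M = 1 − X; n_R = 1.5X.
n_T = Σnᵢ = 1 + 0.5X.
y_i = n_i/n_T, p_i = y_i·P. K = p_R^3 / (p_M^2).
Substituting and setting equal to 154 bar gives a polynomial in X; the root in (0,1) is X = 0.797.

X = 0.797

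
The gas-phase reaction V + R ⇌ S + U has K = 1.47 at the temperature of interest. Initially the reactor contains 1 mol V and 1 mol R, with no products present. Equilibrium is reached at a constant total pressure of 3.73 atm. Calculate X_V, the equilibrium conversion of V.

X = 0.548

Take 1 mol V as basis and let X be its fractional conversion, so ξ = X.
At extent ξ: n_V = 1 − X; n_R = 1 − X; n_S = X; n_U = X.
n_T stays at 2 (no change in mole number).
Mole fractions y_i = n_i/n_T; K = p_S p_U / (p_V p_R) with p_i = y_i·P.
This yields a degree-2 equation in X; solving on (0,1), X = 0.548.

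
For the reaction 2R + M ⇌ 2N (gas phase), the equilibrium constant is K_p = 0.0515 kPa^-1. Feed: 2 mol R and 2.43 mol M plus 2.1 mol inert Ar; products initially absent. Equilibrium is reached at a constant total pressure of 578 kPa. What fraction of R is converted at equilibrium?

Basis: 2 mol R initially; let X = conversion of R. Extent ξ = X.
Species balance: n_R = 2 − 2X; n_M = 2.43 − X; n_N = 2X; n_I = 2.1 (inert).
Total moles n_T = 6.53 − X.
With p_i = (n_i/n_T)P, K_p = p_N^2 / (p_R^2 p_M).
Equating to 0.0515 kPa^-1 and solving on 0 < X < 1: X = 0.746.

X = 0.746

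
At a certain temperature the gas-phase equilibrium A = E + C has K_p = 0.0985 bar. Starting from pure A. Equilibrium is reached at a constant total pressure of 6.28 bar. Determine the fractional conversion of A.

Take 1 mol A as basis and let X be its fractional conversion, so ξ = X.
Moles: n_A = 1 − X; n_E = X; n_C = X.
n_T = Σnᵢ = 1 + X.
y_i = n_i/n_T, p_i = y_i·P. K_p = p_E p_C / (p_A).
Substituting and setting equal to 0.0985 bar gives a polynomial in X; the root in (0,1) is X = 0.124.

X = 0.124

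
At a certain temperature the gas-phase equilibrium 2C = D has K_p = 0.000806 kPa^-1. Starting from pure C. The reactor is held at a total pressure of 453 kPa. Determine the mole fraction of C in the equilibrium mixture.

Let X = conversion of C (basis 1 mol C); extent of reaction ξ = 0.5X.
Species balance: n_C = 1 − X; n_D = 0.5X.
Summing: n_T = 1 − 0.5X.
Mole fractions y_i = n_i/n_T; K_p = p_D / (p_C^2) with p_i = y_i·P.
Equating to 0.000806 kPa^-1 and solving on 0 < X < 1: X = 0.362.
Then n_C = 0.638, n_T = 0.819, so y_C = 0.779.

y_C = 0.779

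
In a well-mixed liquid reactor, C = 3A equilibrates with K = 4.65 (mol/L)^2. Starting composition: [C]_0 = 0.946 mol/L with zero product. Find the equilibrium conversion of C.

Let X = conversion of C; extent ξ = 0.946·X mol/L.
Concentrations: [C] = 0.946 − 0.946X; [A] = 2.84X.
K = [A]^3 / ([C]).
Setting equal to 4.65 and solving for X on (0,1) gives X = 0.468.

X = 0.468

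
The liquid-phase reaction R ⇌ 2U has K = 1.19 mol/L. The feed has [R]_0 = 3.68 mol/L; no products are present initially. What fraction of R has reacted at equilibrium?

Let X = conversion of R; extent ξ = 3.68·X mol/L.
Concentrations: [R] = 3.68 − 3.68X; [U] = 7.36X.
K = [U]^2 / ([R]).
Setting equal to 1.19 and solving for X on (0,1) gives X = 0.247.

X = 0.247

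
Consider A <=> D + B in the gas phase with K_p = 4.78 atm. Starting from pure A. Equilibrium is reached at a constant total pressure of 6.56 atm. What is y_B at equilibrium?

y_B = 0.394

Take 1 mol A as basis and let X be its fractional conversion, so ξ = X.
Moles: n_A = 1 − X; n_D = X; n_B = X.
n_T = Σnᵢ = 1 + X.
With p_i = (n_i/n_T)P, K_p = p_D p_B / (p_A).
Equating to 4.78 atm and solving on 0 < X < 1: X = 0.649.
Then n_B = 0.649, n_T = 1.65, so y_B = 0.394.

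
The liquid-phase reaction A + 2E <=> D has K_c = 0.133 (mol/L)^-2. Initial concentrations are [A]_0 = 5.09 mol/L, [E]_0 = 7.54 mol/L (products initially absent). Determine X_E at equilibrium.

Let X = conversion of E; extent ξ = 7.54X/2 mol/L.
Concentrations: [A] = 5.09 − 3.77X; [E] = 7.54 − 7.54X; [D] = 3.77X.
K_c = [D] / ([A] [E]^2).
Equating to 0.133 (mol/L)^-2: the physical root is X = 0.650.

X = 0.650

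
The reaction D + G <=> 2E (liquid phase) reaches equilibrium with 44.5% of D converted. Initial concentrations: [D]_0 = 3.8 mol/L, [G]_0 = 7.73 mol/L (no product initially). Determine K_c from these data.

K_c = 0.898

Let X = conversion of D.
Concentrations: [D] = 3.8 − 3.8X; [G] = 7.73 − 3.8X; [E] = 7.6X.
At X = 0.445: [D] = 2.11, [G] = 6.04, [E] = 3.38.
K_c = [E]^2 / ([D] [G]) = 0.898.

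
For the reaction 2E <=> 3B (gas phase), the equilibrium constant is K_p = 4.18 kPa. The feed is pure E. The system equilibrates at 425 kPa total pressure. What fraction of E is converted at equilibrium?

X = 0.133

Take 1 mol E as basis and let X be its fractional conversion, so ξ = 0.5X.
Mole table: n_E = 1 − X; n_B = 1.5X.
Total moles n_T = 1 + 0.5X.
Mole fractions y_i = n_i/n_T; K_p = p_B^3 / (p_E^2) with p_i = y_i·P.
This yields a degree-3 equation in X; solving on (0,1), X = 0.133.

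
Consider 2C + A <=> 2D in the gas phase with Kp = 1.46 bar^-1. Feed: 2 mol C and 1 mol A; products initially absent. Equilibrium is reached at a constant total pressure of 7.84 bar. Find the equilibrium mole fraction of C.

Take 2 mol C as basis and let X be its fractional conversion, so ξ = X.
At extent ξ: n_C = 2 − 2X; n_A = 1 − X; n_D = 2X.
Summing: n_T = 3 − X.
Mole fractions y_i = n_i/n_T; Kp = p_D^2 / (p_C^2 p_A) with p_i = y_i·P.
Setting this equal to 1.46 bar^-1 and taking the physical root (0 < X < 1) gives X = 0.584.
Then n_C = 0.832, n_T = 2.42, so y_C = 0.344.

y_C = 0.344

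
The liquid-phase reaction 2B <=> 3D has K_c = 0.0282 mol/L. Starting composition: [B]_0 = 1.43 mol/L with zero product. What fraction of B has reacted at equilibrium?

Let X = conversion of B; extent ξ = 1.43X/2 mol/L.
Concentrations: [B] = 1.43 − 1.43X; [D] = 2.15X.
K_c = [D]^3 / ([B]^2).
Setting equal to 0.0282 and solving for X on (0,1) gives X = 0.160.

X = 0.160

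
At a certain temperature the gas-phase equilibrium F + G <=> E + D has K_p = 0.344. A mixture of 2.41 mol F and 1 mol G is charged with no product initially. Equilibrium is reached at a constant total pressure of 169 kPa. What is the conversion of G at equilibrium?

Take 1 mol G as basis and let X be its fractional conversion, so ξ = X.
Species balance: n_F = 2.41 − X; n_G = 1 − X; n_E = X; n_D = X.
Total moles n_T = 3.41 (Δν = 0, constant).
Mole fractions y_i = n_i/n_T; K_p = p_E p_D / (p_F p_G) with p_i = y_i·P.
Setting this equal to 0.344 and taking the physical root (0 < X < 1) gives X = 0.542.

X = 0.542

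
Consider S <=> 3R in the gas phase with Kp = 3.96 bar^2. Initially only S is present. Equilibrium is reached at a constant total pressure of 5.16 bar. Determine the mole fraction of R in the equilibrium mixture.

y_R = 0.437

Basis: 1 mol S initially; let X = conversion of S. Extent ξ = X.
Mole table: n_S = 1 − X; n_R = 3X.
Total moles n_T = 1 + 2X.
With p_i = (n_i/n_T)P, Kp = p_R^3 / (p_S).
Substituting and setting equal to 3.96 bar^2 gives a polynomial in X; the root in (0,1) is X = 0.206.
Then n_R = 0.617, n_T = 1.41, so y_R = 0.437.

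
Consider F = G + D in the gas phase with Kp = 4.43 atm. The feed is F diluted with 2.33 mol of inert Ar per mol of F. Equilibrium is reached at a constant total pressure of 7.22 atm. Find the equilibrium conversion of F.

Let X = conversion of F (basis 1 mol F); extent of reaction ξ = X.
Moles: n_F = 1 − X; n_G = X; n_D = X; n_I = 2.33 (inert).
Summing: n_T = 3.33 + X.
y_i = n_i/n_T, p_i = y_i·P. Kp = p_G p_D / (p_F).
This yields a degree-2 equation in X; solving on (0,1), X = 0.766.

X = 0.766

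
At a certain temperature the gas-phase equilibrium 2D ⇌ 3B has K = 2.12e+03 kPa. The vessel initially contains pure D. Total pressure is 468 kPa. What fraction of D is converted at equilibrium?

Take 1 mol D as basis and let X be its fractional conversion, so ξ = 0.5X.
At extent ξ: n_D = 1 − X; n_B = 1.5X.
n_T = Σnᵢ = 1 + 0.5X.
With p_i = (n_i/n_T)P, K = p_B^3 / (p_D^2).
Substituting and setting equal to 2.12e+03 kPa gives a polynomial in X; the root in (0,1) is X = 0.626.

X = 0.626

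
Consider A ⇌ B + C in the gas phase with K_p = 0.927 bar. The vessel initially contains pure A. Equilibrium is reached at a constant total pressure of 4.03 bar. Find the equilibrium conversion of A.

Basis: 1 mol A initially; let X = conversion of A. Extent ξ = X.
Moles: n_A = 1 − X; n_B = X; n_C = X.
Summing: n_T = 1 + X.
Mole fractions y_i = n_i/n_T; K_p = p_B p_C / (p_A) with p_i = y_i·P.
Setting this equal to 0.927 bar and taking the physical root (0 < X < 1) gives X = 0.432.

X = 0.432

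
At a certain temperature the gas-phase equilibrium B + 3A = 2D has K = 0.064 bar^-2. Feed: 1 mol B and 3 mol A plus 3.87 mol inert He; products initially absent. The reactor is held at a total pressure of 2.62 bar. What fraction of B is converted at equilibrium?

X = 0.161

Let X = conversion of B (basis 1 mol B); extent of reaction ξ = X.
Moles: n_B = 1 − X; n_A = 3 − 3X; n_D = 2X; n_I = 3.87 (inert).
Total moles n_T = 7.87 − 2X.
y_i = n_i/n_T, p_i = y_i·P. K = p_D^2 / (p_B p_A^3).
This yields a degree-4 equation in X; solving on (0,1), X = 0.161.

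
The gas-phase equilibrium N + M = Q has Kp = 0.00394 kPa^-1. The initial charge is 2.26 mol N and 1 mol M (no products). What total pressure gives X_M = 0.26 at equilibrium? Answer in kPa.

Basis: 1 mol M initially; let X = conversion of M. Extent ξ = X.
Moles: n_N = 2.26 − X; n_M = 1 − X; n_Q = X.
Summing: n_T = 3.26 − X.
Kp = p_Q / (p_N p_M) with p_i = (n_i/n_T)·P.
At X = 0.26: the mole-fraction product g(X) = Π y_i^ν_i = 0.527. Since Kp = g(X)·P^{-1}, P = (g/Kp)^(1/1) = (0.527/0.00394)^(1/1) = 134 kPa.

P = 134 kPa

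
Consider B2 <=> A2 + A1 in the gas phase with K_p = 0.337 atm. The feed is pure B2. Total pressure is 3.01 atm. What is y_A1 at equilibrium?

y_A1 = 0.241

Let X = conversion of B2 (basis 1 mol B2); extent of reaction ξ = X.
Moles: n_B2 = 1 − X; n_A2 = X; n_A1 = X.
Summing: n_T = 1 + X.
Mole fractions y_i = n_i/n_T; K_p = p_A2 p_A1 / (p_B2) with p_i = y_i·P.
Equating to 0.337 atm and solving on 0 < X < 1: X = 0.317.
Then n_A1 = 0.317, n_T = 1.32, so y_A1 = 0.241.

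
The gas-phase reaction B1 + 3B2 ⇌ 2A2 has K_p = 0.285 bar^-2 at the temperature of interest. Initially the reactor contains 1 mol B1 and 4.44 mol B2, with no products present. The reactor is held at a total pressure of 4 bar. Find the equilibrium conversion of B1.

Let X = conversion of B1 (basis 1 mol B1); extent of reaction ξ = X.
Species balance: n_B1 = 1 − X; n_B2 = 4.44 − 3X; n_A2 = 2X.
Total moles n_T = 5.44 − 2X.
Mole fractions y_i = n_i/n_T; K_p = p_A2^2 / (p_B1 p_B2^3) with p_i = y_i·P.
Equating to 0.285 bar^-2 and solving on 0 < X < 1: X = 0.631.

X = 0.631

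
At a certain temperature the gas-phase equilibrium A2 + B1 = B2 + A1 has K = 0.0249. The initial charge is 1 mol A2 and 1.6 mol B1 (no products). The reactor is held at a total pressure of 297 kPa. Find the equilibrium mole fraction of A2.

y_A2 = 0.319

Let X = conversion of A2 (basis 1 mol A2); extent of reaction ξ = X.
Moles: n_A2 = 1 − X; n_B1 = 1.6 − X; n_B2 = X; n_A1 = X.
n_T stays at 2.6 (no change in mole number).
y_i = n_i/n_T, p_i = y_i·P. K = p_B2 p_A1 / (p_A2 p_B1).
This yields a degree-2 equation in X; solving on (0,1), X = 0.172.
Then n_A2 = 0.828, n_T = 2.6, so y_A2 = 0.319.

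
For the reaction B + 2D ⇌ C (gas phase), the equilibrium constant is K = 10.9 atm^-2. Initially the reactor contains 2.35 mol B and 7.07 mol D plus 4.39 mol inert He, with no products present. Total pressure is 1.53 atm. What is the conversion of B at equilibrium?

X = 0.751

Let X = conversion of B (basis 2.35 mol B); extent of reaction ξ = 2.35X.
Mole table: n_B = 2.35 − 2.35X; n_D = 7.07 − 4.7X; n_C = 2.35X; n_I = 4.39 (inert).
n_T = Σnᵢ = 13.8 − 4.7X.
Mole fractions y_i = n_i/n_T; K = p_C / (p_B p_D^2) with p_i = y_i·P.
Substituting and setting equal to 10.9 atm^-2 gives a polynomial in X; the root in (0,1) is X = 0.751.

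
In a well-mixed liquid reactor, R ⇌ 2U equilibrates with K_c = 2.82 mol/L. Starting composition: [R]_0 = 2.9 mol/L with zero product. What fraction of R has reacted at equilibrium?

X = 0.386

Let X = conversion of R; extent ξ = 2.9·X mol/L.
Concentrations: [R] = 2.9 − 2.9X; [U] = 5.8X.
K_c = [U]^2 / ([R]).
This equals 2.82 at X = 0.386 (the root in 0 < X < 1).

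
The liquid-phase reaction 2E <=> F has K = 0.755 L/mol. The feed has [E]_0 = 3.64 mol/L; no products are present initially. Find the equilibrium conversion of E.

Let X = conversion of E; extent ξ = 3.64X/2 mol/L.
Concentrations: [E] = 3.64 − 3.64X; [F] = 1.82X.
K = [F] / ([E]^2).
This equals 0.755 at X = 0.655 (the root in 0 < X < 1).

X = 0.655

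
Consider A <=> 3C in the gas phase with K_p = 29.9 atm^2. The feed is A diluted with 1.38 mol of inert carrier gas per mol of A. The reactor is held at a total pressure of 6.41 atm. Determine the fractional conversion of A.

X = 0.531

Let X = conversion of A (basis 1 mol A); extent of reaction ξ = X.
Species balance: n_A = 1 − X; n_C = 3X; n_I = 1.38 (inert).
Total moles n_T = 2.38 + 2X.
Mole fractions y_i = n_i/n_T; K_p = p_C^3 / (p_A) with p_i = y_i·P.
Equating to 29.9 atm^2 and solving on 0 < X < 1: X = 0.531.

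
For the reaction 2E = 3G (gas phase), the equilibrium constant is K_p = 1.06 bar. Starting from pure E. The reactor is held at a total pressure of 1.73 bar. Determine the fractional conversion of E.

Let X = conversion of E (basis 1 mol E); extent of reaction ξ = 0.5X.
Moles: n_E = 1 − X; n_G = 1.5X.
Total moles n_T = 1 + 0.5X.
With p_i = (n_i/n_T)P, K_p = p_G^3 / (p_E^2).
Substituting and setting equal to 1.06 bar gives a polynomial in X; the root in (0,1) is X = 0.420.

X = 0.420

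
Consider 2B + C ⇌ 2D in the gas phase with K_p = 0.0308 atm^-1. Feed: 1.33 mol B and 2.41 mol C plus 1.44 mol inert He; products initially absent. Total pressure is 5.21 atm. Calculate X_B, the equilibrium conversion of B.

Take 1.33 mol B as basis and let X be its fractional conversion, so ξ = 0.665X.
Mole table: n_B = 1.33 − 1.33X; n_C = 2.41 − 0.665X; n_D = 1.33X; n_I = 1.44 (inert).
Summing: n_T = 5.18 − 0.665X.
With p_i = (n_i/n_T)P, K_p = p_D^2 / (p_B^2 p_C).
This yields a degree-3 equation in X; solving on (0,1), X = 0.212.

X = 0.212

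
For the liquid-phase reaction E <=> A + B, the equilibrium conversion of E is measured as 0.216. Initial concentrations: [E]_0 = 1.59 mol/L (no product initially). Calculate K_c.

Let X = conversion of E.
Concentrations: [E] = 1.59 − 1.59X; [A] = 1.59X; [B] = 1.59X.
At X = 0.216: [E] = 1.25, [A] = 0.343, [B] = 0.343.
K_c = [A] [B] / ([E]) = 0.0946 mol/L.

K_c = 0.0946 mol/L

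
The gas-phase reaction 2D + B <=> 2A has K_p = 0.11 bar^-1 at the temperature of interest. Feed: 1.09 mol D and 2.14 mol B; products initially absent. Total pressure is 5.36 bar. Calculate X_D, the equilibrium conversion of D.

X = 0.380

Basis: 1.09 mol D initially; let X = conversion of D. Extent ξ = 0.545X.
At extent ξ: n_D = 1.09 − 1.09X; n_B = 2.14 − 0.545X; n_A = 1.09X.
Total moles n_T = 3.23 − 0.545X.
Mole fractions y_i = n_i/n_T; K_p = p_A^2 / (p_D^2 p_B) with p_i = y_i·P.
Equating to 0.11 bar^-1 and solving on 0 < X < 1: X = 0.380.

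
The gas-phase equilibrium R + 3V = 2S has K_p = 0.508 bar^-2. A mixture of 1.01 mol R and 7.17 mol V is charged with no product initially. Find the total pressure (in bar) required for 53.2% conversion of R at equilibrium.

Basis: 1.01 mol R initially; let X = conversion of R. Extent ξ = 1.01X.
At extent ξ: n_R = 1.01 − 1.01X; n_V = 7.17 − 3.03X; n_S = 2.02X.
Total moles n_T = 8.18 − 2.02X.
K_p = p_S^2 / (p_R p_V^3) with p_i = (n_i/n_T)·P.
At X = 0.532: the mole-fraction product g(X) = Π y_i^ν_i = 0.7184. Since K_p = g(X)·P^{-2}, P = (g/K_p)^(1/2) = (0.7184/0.508)^(1/2) = 1.19 bar.

P = 1.19 bar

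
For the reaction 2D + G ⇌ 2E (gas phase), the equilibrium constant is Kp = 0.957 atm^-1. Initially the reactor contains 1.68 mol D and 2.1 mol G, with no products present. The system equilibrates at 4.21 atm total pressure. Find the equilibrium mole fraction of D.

y_D = 0.212

Take 1.68 mol D as basis and let X be its fractional conversion, so ξ = 0.84X.
Mole table: n_D = 1.68 − 1.68X; n_G = 2.1 − 0.84X; n_E = 1.68X.
Summing: n_T = 3.78 − 0.84X.
Mole fractions y_i = n_i/n_T; Kp = p_E^2 / (p_D^2 p_G) with p_i = y_i·P.
Setting this equal to 0.957 atm^-1 and taking the physical root (0 < X < 1) gives X = 0.584.
Then n_D = 0.699, n_T = 3.29, so y_D = 0.212.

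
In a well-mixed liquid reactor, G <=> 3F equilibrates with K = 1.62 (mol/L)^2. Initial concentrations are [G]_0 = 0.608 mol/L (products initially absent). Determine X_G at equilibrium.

X = 0.448

Let X = conversion of G; extent ξ = 0.608·X mol/L.
Concentrations: [G] = 0.608 − 0.608X; [F] = 1.82X.
K = [F]^3 / ([G]).
Solving K = 1.62 for X ∈ (0,1): X = 0.448.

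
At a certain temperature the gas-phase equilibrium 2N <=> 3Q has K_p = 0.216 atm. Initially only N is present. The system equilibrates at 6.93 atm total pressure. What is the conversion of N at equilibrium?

Let X = conversion of N (basis 1 mol N); extent of reaction ξ = 0.5X.
At extent ξ: n_N = 1 − X; n_Q = 1.5X.
Total moles n_T = 1 + 0.5X.
Mole fractions y_i = n_i/n_T; K_p = p_Q^3 / (p_N^2) with p_i = y_i·P.
Substituting and setting equal to 0.216 atm gives a polynomial in X; the root in (0,1) is X = 0.188.

X = 0.188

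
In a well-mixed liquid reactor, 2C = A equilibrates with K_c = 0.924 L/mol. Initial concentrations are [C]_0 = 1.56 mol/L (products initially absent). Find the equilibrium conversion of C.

Let X = conversion of C; extent ξ = 1.56X/2 mol/L.
Concentrations: [C] = 1.56 − 1.56X; [A] = 0.78X.
K_c = [A] / ([C]^2).
Equating to 0.924 L/mol: the physical root is X = 0.559.

X = 0.559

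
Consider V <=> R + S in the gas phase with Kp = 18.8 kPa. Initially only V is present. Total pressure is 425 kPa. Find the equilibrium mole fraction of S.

Let X = conversion of V (basis 1 mol V); extent of reaction ξ = X.
Species balance: n_V = 1 − X; n_R = X; n_S = X.
Summing: n_T = 1 + X.
y_i = n_i/n_T, p_i = y_i·P. Kp = p_R p_S / (p_V).
This yields a degree-2 equation in X; solving on (0,1), X = 0.206.
Then n_S = 0.206, n_T = 1.21, so y_S = 0.171.

y_S = 0.171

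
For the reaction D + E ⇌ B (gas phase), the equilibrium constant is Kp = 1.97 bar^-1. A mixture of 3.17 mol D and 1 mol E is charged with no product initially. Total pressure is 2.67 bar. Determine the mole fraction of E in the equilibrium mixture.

y_E = 0.063

Let X = conversion of E (basis 1 mol E); extent of reaction ξ = X.
Moles: n_D = 3.17 − X; n_E = 1 − X; n_B = X.
n_T = Σnᵢ = 4.17 − X.
Mole fractions y_i = n_i/n_T; Kp = p_B / (p_D p_E) with p_i = y_i·P.
Equating to 1.97 bar^-1 and solving on 0 < X < 1: X = 0.787.
Then n_E = 0.213, n_T = 3.38, so y_E = 0.063.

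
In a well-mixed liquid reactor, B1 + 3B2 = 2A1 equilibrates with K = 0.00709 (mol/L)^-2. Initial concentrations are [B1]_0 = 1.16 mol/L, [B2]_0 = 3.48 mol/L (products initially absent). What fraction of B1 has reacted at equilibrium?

X = 0.173

Let X = conversion of B1; extent ξ = 1.16·X mol/L.
Concentrations: [B1] = 1.16 − 1.16X; [B2] = 3.48 − 3.48X; [A1] = 2.32X.
K = [A1]^2 / ([B1] [B2]^3).
Solving K = 0.00709 for X ∈ (0,1): X = 0.173.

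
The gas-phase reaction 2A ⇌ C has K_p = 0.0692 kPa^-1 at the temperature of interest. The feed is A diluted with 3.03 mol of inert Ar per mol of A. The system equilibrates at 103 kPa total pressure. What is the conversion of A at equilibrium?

Basis: 1 mol A initially; let X = conversion of A. Extent ξ = 0.5X.
At extent ξ: n_A = 1 − X; n_C = 0.5X; n_I = 3.03 (inert).
Total moles n_T = 4.03 − 0.5X.
With p_i = (n_i/n_T)P, K_p = p_C / (p_A^2).
Setting this equal to 0.0692 kPa^-1 and taking the physical root (0 < X < 1) gives X = 0.603.

X = 0.603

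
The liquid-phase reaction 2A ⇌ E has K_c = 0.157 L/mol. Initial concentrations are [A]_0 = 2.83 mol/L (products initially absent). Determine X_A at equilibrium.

Let X = conversion of A; extent ξ = 2.83X/2 mol/L.
Concentrations: [A] = 2.83 − 2.83X; [E] = 1.42X.
K_c = [E] / ([A]^2).
This equals 0.157 at X = 0.362 (the root in 0 < X < 1).

X = 0.362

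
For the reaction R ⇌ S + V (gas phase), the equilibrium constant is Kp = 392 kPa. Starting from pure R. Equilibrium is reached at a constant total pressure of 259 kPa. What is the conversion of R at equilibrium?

Take 1 mol R as basis and let X be its fractional conversion, so ξ = X.
Mole table: n_R = 1 − X; n_S = X; n_V = X.
Summing: n_T = 1 + X.
With p_i = (n_i/n_T)P, Kp = p_S p_V / (p_R).
Substituting and setting equal to 392 kPa gives a polynomial in X; the root in (0,1) is X = 0.776.

X = 0.776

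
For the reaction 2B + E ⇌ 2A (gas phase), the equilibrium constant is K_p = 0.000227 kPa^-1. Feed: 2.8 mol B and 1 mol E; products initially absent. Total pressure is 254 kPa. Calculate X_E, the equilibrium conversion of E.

Let X = conversion of E (basis 1 mol E); extent of reaction ξ = X.
At extent ξ: n_B = 2.8 − 2X; n_E = 1 − X; n_A = 2X.
Total moles n_T = 3.8 − X.
With p_i = (n_i/n_T)P, K_p = p_A^2 / (p_B^2 p_E).
Substituting and setting equal to 0.000227 kPa^-1 gives a polynomial in X; the root in (0,1) is X = 0.146.

X = 0.146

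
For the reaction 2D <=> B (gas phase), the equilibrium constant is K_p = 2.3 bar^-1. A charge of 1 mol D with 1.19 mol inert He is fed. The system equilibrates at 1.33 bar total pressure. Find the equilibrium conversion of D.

X = 0.577

Let X = conversion of D (basis 1 mol D); extent of reaction ξ = 0.5X.
At extent ξ: n_D = 1 − X; n_B = 0.5X; n_I = 1.19 (inert).
Summing: n_T = 2.19 − 0.5X.
Mole fractions y_i = n_i/n_T; K_p = p_B / (p_D^2) with p_i = y_i·P.
Setting this equal to 2.3 bar^-1 and taking the physical root (0 < X < 1) gives X = 0.577.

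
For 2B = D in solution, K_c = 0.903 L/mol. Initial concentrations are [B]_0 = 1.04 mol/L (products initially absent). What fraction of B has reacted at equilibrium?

X = 0.489

Let X = conversion of B; extent ξ = 1.04X/2 mol/L.
Concentrations: [B] = 1.04 − 1.04X; [D] = 0.52X.
K_c = [D] / ([B]^2).
Setting equal to 0.903 and solving for X on (0,1) gives X = 0.489.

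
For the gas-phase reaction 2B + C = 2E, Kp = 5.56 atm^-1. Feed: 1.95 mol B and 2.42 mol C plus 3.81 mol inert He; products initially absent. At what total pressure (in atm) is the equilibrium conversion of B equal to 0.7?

P = 4.23 atm

Take 1.95 mol B as basis and let X be its fractional conversion, so ξ = 0.975X.
Mole table: n_B = 1.95 − 1.95X; n_C = 2.42 − 0.975X; n_E = 1.95X; n_I = 3.81 (inert).
Summing: n_T = 8.18 − 0.975X.
Kp = p_E^2 / (p_B^2 p_C) with p_i = (n_i/n_T)·P.
At X = 0.7: the mole-fraction product g(X) = Π y_i^ν_i = 23.49. Since Kp = g(X)·P^{-1}, P = (g/Kp)^(1/1) = (23.49/5.56)^(1/1) = 4.23 atm.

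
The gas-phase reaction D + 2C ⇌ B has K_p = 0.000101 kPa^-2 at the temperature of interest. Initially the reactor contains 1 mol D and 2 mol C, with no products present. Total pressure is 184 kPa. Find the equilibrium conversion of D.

X = 0.474

Basis: 1 mol D initially; let X = conversion of D. Extent ξ = X.
Mole table: n_D = 1 − X; n_C = 2 − 2X; n_B = X.
Summing: n_T = 3 − 2X.
With p_i = (n_i/n_T)P, K_p = p_B / (p_D p_C^2).
Equating to 0.000101 kPa^-2 and solving on 0 < X < 1: X = 0.474.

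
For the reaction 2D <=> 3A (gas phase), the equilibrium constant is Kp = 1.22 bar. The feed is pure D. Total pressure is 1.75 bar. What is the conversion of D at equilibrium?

Let X = conversion of D (basis 1 mol D); extent of reaction ξ = 0.5X.
Mole table: n_D = 1 − X; n_A = 1.5X.
n_T = Σnᵢ = 1 + 0.5X.
y_i = n_i/n_T, p_i = y_i·P. Kp = p_A^3 / (p_D^2).
Equating to 1.22 bar and solving on 0 < X < 1: X = 0.433.

X = 0.433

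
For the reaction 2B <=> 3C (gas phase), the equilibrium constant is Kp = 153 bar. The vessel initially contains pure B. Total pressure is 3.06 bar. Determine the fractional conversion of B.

X = 0.834

Basis: 1 mol B initially; let X = conversion of B. Extent ξ = 0.5X.
Moles: n_B = 1 − X; n_C = 1.5X.
n_T = Σnᵢ = 1 + 0.5X.
y_i = n_i/n_T, p_i = y_i·P. Kp = p_C^3 / (p_B^2).
This yields a degree-3 equation in X; solving on (0,1), X = 0.834.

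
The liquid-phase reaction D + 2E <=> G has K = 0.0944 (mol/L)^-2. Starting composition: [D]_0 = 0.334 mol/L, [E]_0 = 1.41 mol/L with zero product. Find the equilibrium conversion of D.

X = 0.141

Let X = conversion of D; extent ξ = 0.334·X mol/L.
Concentrations: [D] = 0.334 − 0.334X; [E] = 1.41 − 0.668X; [G] = 0.334X.
K = [G] / ([D] [E]^2).
Setting equal to 0.0944 and solving for X on (0,1) gives X = 0.141.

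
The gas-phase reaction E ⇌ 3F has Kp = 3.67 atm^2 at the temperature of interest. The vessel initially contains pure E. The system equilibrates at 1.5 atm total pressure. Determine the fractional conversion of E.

X = 0.494

Let X = conversion of E (basis 1 mol E); extent of reaction ξ = X.
Species balance: n_E = 1 − X; n_F = 3X.
n_T = Σnᵢ = 1 + 2X.
y_i = n_i/n_T, p_i = y_i·P. Kp = p_F^3 / (p_E).
Substituting and setting equal to 3.67 atm^2 gives a polynomial in X; the root in (0,1) is X = 0.494.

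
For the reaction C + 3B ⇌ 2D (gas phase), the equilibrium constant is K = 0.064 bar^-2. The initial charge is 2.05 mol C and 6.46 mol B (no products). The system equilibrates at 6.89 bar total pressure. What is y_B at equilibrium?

Let X = conversion of C (basis 2.05 mol C); extent of reaction ξ = 2.05X.
Mole table: n_C = 2.05 − 2.05X; n_B = 6.46 − 6.15X; n_D = 4.1X.
Summing: n_T = 8.51 − 4.1X.
y_i = n_i/n_T, p_i = y_i·P. K = p_D^2 / (p_C p_B^3).
This yields a degree-4 equation in X; solving on (0,1), X = 0.463.
Then n_B = 3.61, n_T = 6.61, so y_B = 0.546.

y_B = 0.546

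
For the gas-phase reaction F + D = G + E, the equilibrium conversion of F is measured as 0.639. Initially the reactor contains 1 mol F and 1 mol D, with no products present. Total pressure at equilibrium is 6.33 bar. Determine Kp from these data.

Kp = 3.13

Take 1 mol F as basis and let X be its fractional conversion, so ξ = X.
At extent ξ: n_F = 1 − X; n_D = 1 − X; n_G = X; n_E = X.
Since Δν = 0, n_T = 2 throughout.
At X = 0.639: n_F = 0.361, n_D = 0.361, n_G = 0.639, n_E = 0.639, n_T = 2.
p_i = (n_i/n_T)·P. Kp = p_G p_E / (p_F p_D) = 3.13.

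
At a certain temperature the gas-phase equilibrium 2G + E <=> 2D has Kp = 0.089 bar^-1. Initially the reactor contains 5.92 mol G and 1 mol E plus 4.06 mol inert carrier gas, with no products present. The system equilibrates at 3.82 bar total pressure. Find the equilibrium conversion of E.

Let X = conversion of E (basis 1 mol E); extent of reaction ξ = X.
Moles: n_G = 5.92 − 2X; n_E = 1 − X; n_D = 2X; n_I = 4.06 (inert).
Total moles n_T = 11 − X.
y_i = n_i/n_T, p_i = y_i·P. Kp = p_D^2 / (p_G^2 p_E).
This yields a degree-3 equation in X; solving on (0,1), X = 0.369.

X = 0.369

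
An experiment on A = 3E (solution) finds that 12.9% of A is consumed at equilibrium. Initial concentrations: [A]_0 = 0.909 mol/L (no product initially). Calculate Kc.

Let X = conversion of A.
Concentrations: [A] = 0.909 − 0.909X; [E] = 2.73X.
At X = 0.129: [A] = 0.792, [E] = 0.352.
Kc = [E]^3 / ([A]) = 0.055 (mol/L)^2.

Kc = 0.055 (mol/L)^2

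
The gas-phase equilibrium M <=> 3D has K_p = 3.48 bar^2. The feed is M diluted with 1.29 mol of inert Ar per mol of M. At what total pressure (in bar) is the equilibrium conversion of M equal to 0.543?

Take 1 mol M as basis and let X be its fractional conversion, so ξ = X.
Species balance: n_M = 1 − X; n_D = 3X; n_I = 1.29 (inert).
Total moles n_T = 2.29 + 2X.
K_p = p_D^3 / (p_M) with p_i = (n_i/n_T)·P.
At X = 0.543: the mole-fraction product g(X) = Π y_i^ν_i = 0.8299. Since K_p = g(X)·P^{2}, P = (K_p/g)^(1/2) = (3.48/0.8299)^(1/2) = 2.05 bar.

P = 2.05 bar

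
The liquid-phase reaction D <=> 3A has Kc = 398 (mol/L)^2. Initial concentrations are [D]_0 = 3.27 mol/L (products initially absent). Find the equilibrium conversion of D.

X = 0.724

Let X = conversion of D; extent ξ = 3.27·X mol/L.
Concentrations: [D] = 3.27 − 3.27X; [A] = 9.81X.
Kc = [A]^3 / ([D]).
This equals 398 at X = 0.724 (the root in 0 < X < 1).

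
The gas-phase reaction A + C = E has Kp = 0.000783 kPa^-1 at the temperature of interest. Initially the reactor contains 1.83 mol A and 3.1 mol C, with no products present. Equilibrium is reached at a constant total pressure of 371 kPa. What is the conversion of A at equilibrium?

Take 1.83 mol A as basis and let X be its fractional conversion, so ξ = 1.83X.
Moles: n_A = 1.83 − 1.83X; n_C = 3.1 − 1.83X; n_E = 1.83X.
Summing: n_T = 4.93 − 1.83X.
With p_i = (n_i/n_T)P, Kp = p_E / (p_A p_C).
Equating to 0.000783 kPa^-1 and solving on 0 < X < 1: X = 0.150.

X = 0.150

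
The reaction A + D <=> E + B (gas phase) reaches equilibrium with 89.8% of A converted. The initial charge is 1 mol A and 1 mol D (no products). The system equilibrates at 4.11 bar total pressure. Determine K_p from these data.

Take 1 mol A as basis and let X be its fractional conversion, so ξ = X.
At extent ξ: n_A = 1 − X; n_D = 1 − X; n_E = X; n_B = X.
n_T stays at 2 (no change in mole number).
At X = 0.898: n_A = 0.102, n_D = 0.102, n_E = 0.898, n_B = 0.898, n_T = 2.
p_i = (n_i/n_T)·P. K_p = p_E p_B / (p_A p_D) = 77.5.

K_p = 77.5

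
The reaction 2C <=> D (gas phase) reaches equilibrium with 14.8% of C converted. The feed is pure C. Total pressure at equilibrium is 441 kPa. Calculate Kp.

Take 1 mol C as basis and let X be its fractional conversion, so ξ = 0.5X.
At extent ξ: n_C = 1 − X; n_D = 0.5X.
Summing: n_T = 1 − 0.5X.
At X = 0.148: n_C = 0.852, n_D = 0.074, n_T = 0.926.
p_i = (n_i/n_T)·P. Kp = p_D / (p_C^2) = 0.000214 kPa^-1.

Kp = 0.000214 kPa^-1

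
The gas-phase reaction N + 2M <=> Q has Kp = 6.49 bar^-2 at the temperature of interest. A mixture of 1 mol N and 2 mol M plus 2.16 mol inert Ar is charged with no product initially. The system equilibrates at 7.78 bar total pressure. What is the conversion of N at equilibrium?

Take 1 mol N as basis and let X be its fractional conversion, so ξ = X.
Moles: n_N = 1 − X; n_M = 2 − 2X; n_Q = X; n_I = 2.16 (inert).
Summing: n_T = 5.16 − 2X.
Mole fractions y_i = n_i/n_T; Kp = p_Q / (p_N p_M^2) with p_i = y_i·P.
Setting this equal to 6.49 bar^-2 and taking the physical root (0 < X < 1) gives X = 0.814.

X = 0.814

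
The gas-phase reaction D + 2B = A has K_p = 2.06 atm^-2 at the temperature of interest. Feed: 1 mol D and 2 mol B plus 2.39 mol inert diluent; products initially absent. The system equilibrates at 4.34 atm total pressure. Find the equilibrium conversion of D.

Take 1 mol D as basis and let X be its fractional conversion, so ξ = X.
At extent ξ: n_D = 1 − X; n_B = 2 − 2X; n_A = X; n_I = 2.39 (inert).
n_T = Σnᵢ = 5.39 − 2X.
Mole fractions y_i = n_i/n_T; K_p = p_A / (p_D p_B^2) with p_i = y_i·P.
Equating to 2.06 atm^-2 and solving on 0 < X < 1: X = 0.593.

X = 0.593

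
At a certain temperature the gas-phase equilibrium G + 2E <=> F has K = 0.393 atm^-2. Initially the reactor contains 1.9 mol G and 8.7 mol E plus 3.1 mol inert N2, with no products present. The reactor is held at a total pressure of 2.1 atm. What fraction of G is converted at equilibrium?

X = 0.378

Basis: 1.9 mol G initially; let X = conversion of G. Extent ξ = 1.9X.
Mole table: n_G = 1.9 − 1.9X; n_E = 8.7 − 3.8X; n_F = 1.9X; n_I = 3.1 (inert).
n_T = Σnᵢ = 13.7 − 3.8X.
y_i = n_i/n_T, p_i = y_i·P. K = p_F / (p_G p_E^2).
Setting this equal to 0.393 atm^-2 and taking the physical root (0 < X < 1) gives X = 0.378.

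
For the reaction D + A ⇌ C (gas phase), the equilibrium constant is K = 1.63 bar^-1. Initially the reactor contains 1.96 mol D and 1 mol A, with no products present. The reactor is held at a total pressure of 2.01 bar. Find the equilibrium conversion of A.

X = 0.650

Take 1 mol A as basis and let X be its fractional conversion, so ξ = X.
Mole table: n_D = 1.96 − X; n_A = 1 − X; n_C = X.
Summing: n_T = 2.96 − X.
With p_i = (n_i/n_T)P, K = p_C / (p_D p_A).
Substituting and setting equal to 1.63 bar^-1 gives a polynomial in X; the root in (0,1) is X = 0.650.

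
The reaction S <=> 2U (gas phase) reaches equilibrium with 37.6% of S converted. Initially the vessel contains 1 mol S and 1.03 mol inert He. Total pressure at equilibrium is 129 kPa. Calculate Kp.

Kp = 48.6 kPa

Take 1 mol S as basis and let X be its fractional conversion, so ξ = X.
Species balance: n_S = 1 − X; n_U = 2X; n_I = 1.03 (inert).
Total moles n_T = 2.03 + X.
At X = 0.376: n_S = 0.624, n_U = 0.752, n_T = 2.41.
p_i = (n_i/n_T)·P. Kp = p_U^2 / (p_S) = 48.6 kPa.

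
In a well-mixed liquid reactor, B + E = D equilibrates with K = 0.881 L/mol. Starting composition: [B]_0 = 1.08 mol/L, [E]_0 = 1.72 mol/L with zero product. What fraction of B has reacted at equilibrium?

Let X = conversion of B; extent ξ = 1.08·X mol/L.
Concentrations: [B] = 1.08 − 1.08X; [E] = 1.72 − 1.08X; [D] = 1.08X.
K = [D] / ([B] [E]).
Equating to 0.881 L/mol: the physical root is X = 0.508.

X = 0.508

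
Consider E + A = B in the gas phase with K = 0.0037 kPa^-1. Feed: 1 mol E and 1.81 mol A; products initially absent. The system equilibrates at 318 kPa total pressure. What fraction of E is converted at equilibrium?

X = 0.407

Basis: 1 mol E initially; let X = conversion of E. Extent ξ = X.
Mole table: n_E = 1 − X; n_A = 1.81 − X; n_B = X.
Total moles n_T = 2.81 − X.
y_i = n_i/n_T, p_i = y_i·P. K = p_B / (p_E p_A).
Substituting and setting equal to 0.0037 kPa^-1 gives a polynomial in X; the root in (0,1) is X = 0.407.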